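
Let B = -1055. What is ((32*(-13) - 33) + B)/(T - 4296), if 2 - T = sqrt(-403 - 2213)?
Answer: 1614544/4610263 - 752*I*sqrt(654)/4610263 ≈ 0.35021 - 0.0041714*I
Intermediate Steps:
T = 2 - 2*I*sqrt(654) (T = 2 - sqrt(-403 - 2213) = 2 - sqrt(-2616) = 2 - 2*I*sqrt(654) ≈ 2.0 - 51.147*I)
((32*(-13) - 33) + B)/(T - 4296) = ((32*(-13) - 33) - 1055)/((2 - 2*I*sqrt(654)) - 4296) = ((-416 - 33) - 1055)/(-4294 - 2*I*sqrt(654)) = (-449 - 1055)/(-4294 - 2*I*sqrt(654)) = -1504/(-4294 - 2*I*sqrt(654))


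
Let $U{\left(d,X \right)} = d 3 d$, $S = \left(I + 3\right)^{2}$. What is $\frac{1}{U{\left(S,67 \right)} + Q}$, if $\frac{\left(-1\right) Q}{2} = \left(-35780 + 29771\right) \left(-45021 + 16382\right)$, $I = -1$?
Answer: $- \frac{1}{344183454} \approx -2.9054 \cdot 10^{-9}$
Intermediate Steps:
$S = 4$ ($S = \left(-1 + 3\right)^{2} = 2^{2} = 4$)
$U{\left(d,X \right)} = 3 d^{2}$ ($U{\left(d,X \right)} = 3 d d = 3 d^{2}$)
$Q = -344183502$ ($Q = - 2 \left(-35780 + 29771\right) \left(-45021 + 16382\right) = - 2 \left(\left(-6009\right) \left(-28639\right)\right) = \left(-2\right) 172091751 = -344183502$)
$\frac{1}{U{\left(S,67 \right)} + Q} = \frac{1}{3 \cdot 4^{2} - 344183502} = \frac{1}{3 \cdot 16 - 344183502} = \frac{1}{48 - 344183502} = \frac{1}{-344183454} = - \frac{1}{344183454}$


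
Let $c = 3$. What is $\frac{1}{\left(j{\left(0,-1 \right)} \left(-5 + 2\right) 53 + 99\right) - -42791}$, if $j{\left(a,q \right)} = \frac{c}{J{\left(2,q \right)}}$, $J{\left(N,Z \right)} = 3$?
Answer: $\frac{1}{42731} \approx 2.3402 \cdot 10^{-5}$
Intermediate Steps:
$j{\left(a,q \right)} = 1$ ($j{\left(a,q \right)} = \frac{3}{3} = 3 \cdot \frac{1}{3} = 1$)
$\frac{1}{\left(j{\left(0,-1 \right)} \left(-5 + 2\right) 53 + 99\right) - -42791} = \frac{1}{\left(1 \left(-5 + 2\right) 53 + 99\right) - -42791} = \frac{1}{\left(1 \left(-3\right) 53 + 99\right) + 42791} = \frac{1}{\left(\left(-3\right) 53 + 99\right) + 42791} = \frac{1}{\left(-159 + 99\right) + 42791} = \frac{1}{-60 + 42791} = \frac{1}{42731}$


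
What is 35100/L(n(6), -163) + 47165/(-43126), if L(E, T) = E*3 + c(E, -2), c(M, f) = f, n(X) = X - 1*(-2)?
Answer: 756342485/474386 ≈ 1594.4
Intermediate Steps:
n(X) = 2 + X (n(X) = X + 2 = 2 + X)
L(E, T) = -2 + 3*E (L(E, T) = E*3 - 2 = 3*E - 2 = -2 + 3*E)
35100/L(n(6), -163) + 47165/(-43126) = 35100/(-2 + 3*(2 + 6)) + 47165/(-43126) = 35100/(-2 + 3*8) + 47165*(-1/43126) = 35100/(-2 + 24) - 47165/43126 = 35100/22 - 47165/43126 = 35100*(1/22) - 47165/43126 = 17550/11 - 47165/43126 = 756342485/474386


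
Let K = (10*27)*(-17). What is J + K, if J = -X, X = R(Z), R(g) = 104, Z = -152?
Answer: -4694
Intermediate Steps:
X = 104
J = -104 (J = -1*104 = -104)
K = -4590 (K = 270*(-17) = -4590)
J + K = -104 - 4590 = -4694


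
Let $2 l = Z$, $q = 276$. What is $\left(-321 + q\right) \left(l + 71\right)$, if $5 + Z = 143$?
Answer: $-6300$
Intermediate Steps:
$Z = 138$ ($Z = -5 + 143 = 138$)
$l = 69$ ($l = \frac{1}{2} \cdot 138 = 69$)
$\left(-321 + q\right) \left(l + 71\right) = \left(-321 + 276\right) \left(69 + 71\right) = \left(-45\right) 140 = -6300$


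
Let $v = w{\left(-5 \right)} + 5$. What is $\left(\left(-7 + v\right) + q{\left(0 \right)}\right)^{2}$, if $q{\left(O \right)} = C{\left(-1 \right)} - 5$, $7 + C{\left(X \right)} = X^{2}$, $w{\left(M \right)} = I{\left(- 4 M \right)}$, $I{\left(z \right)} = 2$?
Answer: $121$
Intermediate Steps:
$w{\left(M \right)} = 2$
$C{\left(X \right)} = -7 + X^{2}$
$v = 7$ ($v = 2 + 5 = 7$)
$q{\left(O \right)} = -11$ ($q{\left(O \right)} = \left(-7 + \left(-1\right)^{2}\right) - 5 = \left(-7 + 1\right) - 5 = -6 - 5 = -11$)
$\left(\left(-7 + v\right) + q{\left(0 \right)}\right)^{2} = \left(\left(-7 + 7\right) - 11\right)^{2} = \left(0 - 11\right)^{2} = \left(-11\right)^{2} = 121$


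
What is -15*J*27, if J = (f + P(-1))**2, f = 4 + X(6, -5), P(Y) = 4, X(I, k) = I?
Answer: -79380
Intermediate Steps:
f = 10 (f = 4 + 6 = 10)
J = 196 (J = (10 + 4)**2 = 14**2 = 196)
-15*J*27 = -15*196*27 = -2940*27 = -79380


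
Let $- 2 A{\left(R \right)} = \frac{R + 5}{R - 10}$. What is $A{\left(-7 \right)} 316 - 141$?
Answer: $- \frac{2713}{17} \approx -159.59$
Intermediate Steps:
$A{\left(R \right)} = - \frac{5 + R}{2 \left(-10 + R\right)}$ ($A{\left(R \right)} = - \frac{\left(R + 5\right) \frac{1}{R - 10}}{2} = - \frac{\left(5 + R\right) \frac{1}{-10 + R}}{2} = - \frac{\frac{1}{-10 + R} \left(5 + R\right)}{2} = - \frac{5 + R}{2 \left(-10 + R\right)}$)
$A{\left(-7 \right)} 316 - 141 = \frac{-5 - -7}{2 \left(-10 - 7\right)} 316 - 141 = \frac{-5 + 7}{2 \left(-17\right)} 316 - 141 = \frac{1}{2} \left(- \frac{1}{17}\right) 2 \cdot 316 - 141 = \left(- \frac{1}{17}\right) 316 - 141 = - \frac{316}{17} - 141 = - \frac{2713}{17}$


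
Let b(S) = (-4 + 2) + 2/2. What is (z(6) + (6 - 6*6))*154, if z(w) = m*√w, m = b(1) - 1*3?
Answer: -4620 - 616*√6 ≈ -6128.9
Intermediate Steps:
b(S) = -1 (b(S) = -2 + 2*(½) = -2 + 1 = -1)
m = -4 (m = -1 - 1*3 = -1 - 3 = -4)
z(w) = -4*√w
(z(6) + (6 - 6*6))*154 = (-4*√6 + (6 - 6*6))*154 = (-4*√6 + (6 - 36))*154 = (-4*√6 - 30)*154 = (-30 - 4*√6)*154 = -4620 - 616*√6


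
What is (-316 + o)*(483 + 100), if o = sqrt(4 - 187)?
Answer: -184228 + 583*I*sqrt(183) ≈ -1.8423e+5 + 7886.7*I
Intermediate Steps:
o = I*sqrt(183) (o = sqrt(-183) = I*sqrt(183) ≈ 13.528*I)
(-316 + o)*(483 + 100) = (-316 + I*sqrt(183))*(483 + 100) = (-316 + I*sqrt(183))*583 = -184228 + 583*I*sqrt(183)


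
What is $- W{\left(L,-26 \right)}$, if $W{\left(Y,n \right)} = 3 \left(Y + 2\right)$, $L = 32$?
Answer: $-102$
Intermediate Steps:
$W{\left(Y,n \right)} = 6 + 3 Y$ ($W{\left(Y,n \right)} = 3 \left(2 + Y\right) = 6 + 3 Y$)
$- W{\left(L,-26 \right)} = - (6 + 3 \cdot 32) = - (6 + 96) = \left(-1\right) 102 = -102$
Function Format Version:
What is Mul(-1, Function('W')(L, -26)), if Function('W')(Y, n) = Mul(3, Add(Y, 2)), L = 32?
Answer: -102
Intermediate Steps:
Function('W')(Y, n) = Add(6, Mul(3, Y)) (Function('W')(Y, n) = Mul(3, Add(2, Y)) = Add(6, Mul(3, Y)))
Mul(-1, Function('W')(L, -26)) = Mul(-1, Add(6, Mul(3, 32))) = Mul(-1, Add(6, 96)) = Mul(-1, 102) = -102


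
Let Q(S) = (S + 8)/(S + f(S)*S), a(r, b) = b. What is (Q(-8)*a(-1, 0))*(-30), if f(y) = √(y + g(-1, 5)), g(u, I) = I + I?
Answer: 0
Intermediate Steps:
g(u, I) = 2*I
f(y) = √(10 + y) (f(y) = √(y + 2*5) = √(y + 10) = √(10 + y))
Q(S) = (8 + S)/(S + S*√(10 + S)) (Q(S) = (S + 8)/(S + √(10 + S)*S) = (8 + S)/(S + S*√(10 + S)))
(Q(-8)*a(-1, 0))*(-30) = (((8 - 8)/((-8)*(1 + √(10 - 8))))*0)*(-30) = (-⅛*0/(1 + √2)*0)*(-30) = (0*0)*(-30) = 0*(-30) = 0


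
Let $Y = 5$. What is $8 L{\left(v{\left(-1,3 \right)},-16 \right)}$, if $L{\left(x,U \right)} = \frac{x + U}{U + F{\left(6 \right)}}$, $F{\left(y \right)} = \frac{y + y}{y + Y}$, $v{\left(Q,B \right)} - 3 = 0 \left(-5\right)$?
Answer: $\frac{286}{41} \approx 6.9756$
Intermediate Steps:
$v{\left(Q,B \right)} = 3$ ($v{\left(Q,B \right)} = 3 + 0 \left(-5\right) = 3 + 0 = 3$)
$F{\left(y \right)} = \frac{2 y}{5 + y}$ ($F{\left(y \right)} = \frac{y + y}{y + 5} = \frac{2 y}{5 + y}$)
$L{\left(x,U \right)} = \frac{U + x}{\frac{12}{11} + U}$ ($L{\left(x,U \right)} = \frac{x + U}{U + 2 \cdot 6 \frac{1}{5 + 6}} = \frac{U + x}{U + 2 \cdot 6 \cdot \frac{1}{11}} = \frac{U + x}{U + \frac{12}{11}} = \frac{U + x}{\frac{12}{11} + U}$)
$8 L{\left(v{\left(-1,3 \right)},-16 \right)} = 8 \frac{11 \left(-16 + 3\right)}{12 + 11 \left(-16\right)} = 8 \cdot 11 \frac{1}{12 - 176} \left(-13\right) = 8 \cdot 11 \frac{1}{-164} \left(-13\right) = 8 \cdot 11 \left(- \frac{1}{164}\right) \left(-13\right) = 8 \cdot \frac{143}{164} = \frac{286}{41}$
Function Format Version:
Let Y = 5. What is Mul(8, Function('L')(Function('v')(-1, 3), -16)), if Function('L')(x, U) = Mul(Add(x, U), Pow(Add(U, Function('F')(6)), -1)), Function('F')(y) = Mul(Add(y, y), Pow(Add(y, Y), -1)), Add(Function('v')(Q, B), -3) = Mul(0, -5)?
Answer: Rational(286, 41) ≈ 6.9756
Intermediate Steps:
Function('v')(Q, B) = 3 (Function('v')(Q, B) = Add(3, Mul(0, -5)) = Add(3, 0) = 3)
Function('F')(y) = Mul(2, y, Pow(Add(5, y), -1)) (Function('F')(y) = Mul(Add(y, y), Pow(Add(y, 5), -1)) = Mul(Mul(2, y), Pow(Add(5, y), -1)) = Mul(2, y, Pow(Add(5, y), -1)))
Function('L')(x, U) = Mul(Pow(Add(Rational(12, 11), U), -1), Add(U, x)) (Function('L')(x, U) = Mul(Add(x, U), Pow(Add(U, Mul(2, 6, Pow(Add(5, 6), -1))), -1)) = Mul(Add(U, x), Pow(Add(U, Mul(2, 6, Pow(11, -1))), -1)) = Mul(Add(U, x), Pow(Add(U, Mul(2, 6, Rational(1, 11))), -1)) = Mul(Add(U, x), Pow(Add(U, Rational(12, 11)), -1)) = Mul(Add(U, x), Pow(Add(Rational(12, 11), U), -1)) = Mul(Pow(Add(Rational(12, 11), U), -1), Add(U, x)))
Mul(8, Function('L')(Function('v')(-1, 3), -16)) = Mul(8, Mul(11, Pow(Add(12, Mul(11, -16)), -1), Add(-16, 3))) = Mul(8, Mul(11, Pow(Add(12, -176), -1), -13)) = Mul(8, Mul(11, Pow(-164, -1), -13)) = Mul(8, Mul(11, Rational(-1, 164), -13)) = Mul(8, Rational(143, 164)) = Rational(286, 41)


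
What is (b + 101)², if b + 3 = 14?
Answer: 12544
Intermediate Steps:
b = 11 (b = -3 + 14 = 11)
(b + 101)² = (11 + 101)² = 112² = 12544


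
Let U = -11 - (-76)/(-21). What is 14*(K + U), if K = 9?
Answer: -236/3 ≈ -78.667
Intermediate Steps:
U = -307/21 (U = -11 - (-76)*(-1)/21 = -11 - 1*76/21 = -11 - 76/21 = -307/21 ≈ -14.619)
14*(K + U) = 14*(9 - 307/21) = 14*(-118/21) = -236/3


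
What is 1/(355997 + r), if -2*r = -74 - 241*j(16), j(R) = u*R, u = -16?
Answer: 1/325186 ≈ 3.0752e-6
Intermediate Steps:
j(R) = -16*R
r = -30811 (r = -(-74 - (-3856)*16)/2 = -(-74 - 241*(-256))/2 = -(-74 + 61696)/2 = -½*61622 = -30811)
1/(355997 + r) = 1/(355997 - 30811) = 1/325186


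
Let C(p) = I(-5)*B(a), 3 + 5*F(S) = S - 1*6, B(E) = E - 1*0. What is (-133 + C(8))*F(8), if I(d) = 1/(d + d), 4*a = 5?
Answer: 213/8 ≈ 26.625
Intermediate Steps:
a = 5/4 (a = (¼)*5 = 5/4 ≈ 1.2500)
B(E) = E (B(E) = E + 0 = E)
I(d) = 1/(2*d)
F(S) = -9/5 + S/5 (F(S) = -⅗ + (S - 1*6)/5 = -⅗ + (S - 6)/5 = -⅗ + (-6 + S)/5 = -⅗ + (-6/5 + S/5) = -9/5 + S/5)
C(p) = -⅛ (C(p) = ((½)/(-5))*(5/4) = ((½)*(-⅕))*(5/4) = -⅒*5/4 = -⅛)
(-133 + C(8))*F(8) = (-133 - ⅛)*(-9/5 + (⅕)*8) = -1065*(-9/5 + 8/5)/8 = -1065/8*(-⅕) = 213/8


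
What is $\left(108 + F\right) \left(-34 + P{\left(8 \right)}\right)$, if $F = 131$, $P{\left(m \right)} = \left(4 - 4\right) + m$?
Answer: $-6214$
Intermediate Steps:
$P{\left(m \right)} = m$ ($P{\left(m \right)} = 0 + m = m$)
$\left(108 + F\right) \left(-34 + P{\left(8 \right)}\right) = \left(108 + 131\right) \left(-34 + 8\right) = 239 \left(-26\right) = -6214$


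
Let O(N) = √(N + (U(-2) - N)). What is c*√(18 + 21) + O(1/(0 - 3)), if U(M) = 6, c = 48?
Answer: √6 + 48*√39 ≈ 302.21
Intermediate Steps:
O(N) = √6 (O(N) = √(N + (6 - N)) = √6)
c*√(18 + 21) + O(1/(0 - 3)) = 48*√(18 + 21) + √6 = 48*√39 + √6 = √6 + 48*√39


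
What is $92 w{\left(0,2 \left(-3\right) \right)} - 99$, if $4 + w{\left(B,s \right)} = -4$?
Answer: $-835$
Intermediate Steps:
$w{\left(B,s \right)} = -8$ ($w{\left(B,s \right)} = -4 - 4 = -8$)
$92 w{\left(0,2 \left(-3\right) \right)} - 99 = 92 \left(-8\right) - 99 = -736 - 99 = -835$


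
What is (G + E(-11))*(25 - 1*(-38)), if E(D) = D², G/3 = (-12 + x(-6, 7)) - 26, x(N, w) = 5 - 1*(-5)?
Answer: 2331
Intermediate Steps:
x(N, w) = 10 (x(N, w) = 5 + 5 = 10)
G = -84 (G = 3*((-12 + 10) - 26) = 3*(-2 - 26) = 3*(-28) = -84)
(G + E(-11))*(25 - 1*(-38)) = (-84 + (-11)²)*(25 - 1*(-38)) = (-84 + 121)*(25 + 38) = 37*63 = 2331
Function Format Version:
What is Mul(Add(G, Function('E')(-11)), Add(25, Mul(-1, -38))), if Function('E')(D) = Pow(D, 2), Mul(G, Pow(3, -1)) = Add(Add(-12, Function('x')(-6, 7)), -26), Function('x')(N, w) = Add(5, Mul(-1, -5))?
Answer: 2331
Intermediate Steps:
Function('x')(N, w) = 10 (Function('x')(N, w) = Add(5, 5) = 10)
G = -84 (G = Mul(3, Add(Add(-12, 10), -26)) = Mul(3, Add(-2, -26)) = Mul(3, -28) = -84)
Mul(Add(G, Function('E')(-11)), Add(25, Mul(-1, -38))) = Mul(Add(-84, Pow(-11, 2)), Add(25, Mul(-1, -38))) = Mul(Add(-84, 121), Add(25, 38)) = Mul(37, 63) = 2331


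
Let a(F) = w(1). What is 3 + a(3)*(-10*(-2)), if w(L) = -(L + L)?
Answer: -37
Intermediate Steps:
w(L) = -2*L
a(F) = -2 (a(F) = -2*1 = -2)
3 + a(3)*(-10*(-2)) = 3 - (-20)*(-2) = 3 - 2*20 = 3 - 40 = -37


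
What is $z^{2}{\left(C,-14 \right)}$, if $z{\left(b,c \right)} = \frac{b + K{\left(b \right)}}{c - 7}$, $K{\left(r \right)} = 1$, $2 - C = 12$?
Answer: $\frac{9}{49} \approx 0.18367$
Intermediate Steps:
$C = -10$ ($C = 2 - 12 = -10$)
$z{\left(b,c \right)} = \frac{1 + b}{-7 + c}$ ($z{\left(b,c \right)} = \frac{b + 1}{c - 7} = \frac{1 + b}{-7 + c}$)
$z^{2}{\left(C,-14 \right)} = \left(\frac{1 - 10}{-7 - 14}\right)^{2} = \left(\frac{1}{-21} \left(-9\right)\right)^{2} = \left(\left(- \frac{1}{21}\right) \left(-9\right)\right)^{2} = \left(\frac{3}{7}\right)^{2} = \frac{9}{49}$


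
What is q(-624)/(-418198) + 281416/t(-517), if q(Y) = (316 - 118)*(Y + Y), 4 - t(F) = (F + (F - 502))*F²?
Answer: 1154178348850/1951064313793 ≈ 0.59156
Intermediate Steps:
t(F) = 4 - F²*(-502 + 2*F) (t(F) = 4 - (F + (F - 502))*F² = 4 - (F + (-502 + F))*F² = 4 - (-502 + 2*F)*F² = 4 - F²*(-502 + 2*F))
q(Y) = 396*Y (q(Y) = 198*(2*Y) = 396*Y)
q(-624)/(-418198) + 281416/t(-517) = (396*(-624))/(-418198) + 281416/(4 - 2*(-517)³ + 502*(-517)²) = -247104*(-1/418198) + 281416/(4 - 2*(-138188413) + 502*267289) = 11232/19009 + 281416/(4 + 276376826 + 134179078) = 11232/19009 + 281416/410555908 = 11232/19009 + 281416*(1/410555908) = 11232/19009 + 70354/102638977 = 1154178348850/1951064313793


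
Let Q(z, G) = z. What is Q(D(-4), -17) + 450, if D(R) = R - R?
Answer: 450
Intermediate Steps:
D(R) = 0
Q(D(-4), -17) + 450 = 0 + 450 = 450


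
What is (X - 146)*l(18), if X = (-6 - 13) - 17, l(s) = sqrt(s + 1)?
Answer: -182*sqrt(19) ≈ -793.32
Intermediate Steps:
l(s) = sqrt(1 + s)
X = -36 (X = -19 - 17 = -36)
(X - 146)*l(18) = (-36 - 146)*sqrt(1 + 18) = -182*sqrt(19)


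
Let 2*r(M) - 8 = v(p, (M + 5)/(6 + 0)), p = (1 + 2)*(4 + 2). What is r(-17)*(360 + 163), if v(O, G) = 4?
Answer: 3138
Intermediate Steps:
p = 18 (p = 3*6 = 18)
r(M) = 6 (r(M) = 4 + (½)*4 = 4 + 2 = 6)
r(-17)*(360 + 163) = 6*(360 + 163) = 6*523 = 3138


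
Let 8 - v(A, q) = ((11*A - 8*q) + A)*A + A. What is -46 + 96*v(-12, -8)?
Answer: -90286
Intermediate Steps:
v(A, q) = 8 - A - A*(-8*q + 12*A) (v(A, q) = 8 - (((11*A - 8*q) + A)*A + A) = 8 - (((-8*q + 11*A) + A)*A + A) = 8 - ((-8*q + 12*A)*A + A) = 8 - (A*(-8*q + 12*A) + A) = 8 - (A + A*(-8*q + 12*A)) = 8 + (-A - A*(-8*q + 12*A)) = 8 - A - A*(-8*q + 12*A))
-46 + 96*v(-12, -8) = -46 + 96*(8 - 1*(-12) - 12*(-12)² + 8*(-12)*(-8)) = -46 + 96*(8 + 12 - 12*144 + 768) = -46 + 96*(8 + 12 - 1728 + 768) = -46 + 96*(-940) = -46 - 90240 = -90286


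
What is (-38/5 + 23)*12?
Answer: 924/5 ≈ 184.80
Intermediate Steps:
(-38/5 + 23)*12 = (77/5)*12 = 924/5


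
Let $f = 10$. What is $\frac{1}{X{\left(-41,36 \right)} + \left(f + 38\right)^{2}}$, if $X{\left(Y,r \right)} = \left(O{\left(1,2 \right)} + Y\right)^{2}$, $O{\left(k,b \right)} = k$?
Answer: $\frac{1}{3904} \approx 0.00025615$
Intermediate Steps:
$X{\left(Y,r \right)} = \left(1 + Y\right)^{2}$
$\frac{1}{X{\left(-41,36 \right)} + \left(f + 38\right)^{2}} = \frac{1}{\left(1 - 41\right)^{2} + \left(10 + 38\right)^{2}} = \frac{1}{\left(-40\right)^{2} + 48^{2}} = \frac{1}{1600 + 2304} = \frac{1}{3904}$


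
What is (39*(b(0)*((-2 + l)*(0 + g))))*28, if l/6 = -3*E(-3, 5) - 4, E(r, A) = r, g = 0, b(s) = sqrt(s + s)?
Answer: 0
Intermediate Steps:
b(s) = sqrt(2)*sqrt(s) (b(s) = sqrt(2*s) = sqrt(2)*sqrt(s))
l = 30 (l = 6*(-3*(-3) - 4) = 6*(9 - 4) = 6*5 = 30)
(39*(b(0)*((-2 + l)*(0 + g))))*28 = (39*((sqrt(2)*sqrt(0))*((-2 + 30)*(0 + 0))))*28 = (39*((sqrt(2)*0)*(28*0)))*28 = (39*(0*0))*28 = (39*0)*28 = 0*28 = 0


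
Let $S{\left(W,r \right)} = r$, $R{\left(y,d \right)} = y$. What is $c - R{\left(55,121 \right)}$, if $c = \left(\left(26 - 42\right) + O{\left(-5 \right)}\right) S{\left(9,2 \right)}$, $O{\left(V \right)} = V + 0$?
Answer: $-97$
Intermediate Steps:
$O{\left(V \right)} = V$
$c = -42$ ($c = \left(\left(26 - 42\right) - 5\right) 2 = \left(-16 - 5\right) 2 = \left(-21\right) 2 = -42$)
$c - R{\left(55,121 \right)} = -42 - 55 = -97$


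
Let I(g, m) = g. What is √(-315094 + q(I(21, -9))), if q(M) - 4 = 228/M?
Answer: I*√15438878/7 ≈ 561.32*I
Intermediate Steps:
q(M) = 4 + 228/M
√(-315094 + q(I(21, -9))) = √(-315094 + (4 + 228/21)) = √(-315094 + (4 + 228*(1/21))) = √(-315094 + (4 + 76/7)) = √(-315094 + 104/7) = √(-2205554/7) = I*√15438878/7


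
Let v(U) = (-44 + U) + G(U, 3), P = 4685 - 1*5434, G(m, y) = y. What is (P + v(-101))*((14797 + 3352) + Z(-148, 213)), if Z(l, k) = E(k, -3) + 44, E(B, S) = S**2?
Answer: -16217982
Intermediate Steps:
P = -749 (P = 4685 - 5434 = -749)
v(U) = -41 + U (v(U) = (-44 + U) + 3 = -41 + U)
Z(l, k) = 53 (Z(l, k) = (-3)**2 + 44 = 9 + 44 = 53)
(P + v(-101))*((14797 + 3352) + Z(-148, 213)) = (-749 + (-41 - 101))*((14797 + 3352) + 53) = (-749 - 142)*(18149 + 53) = -891*18202 = -16217982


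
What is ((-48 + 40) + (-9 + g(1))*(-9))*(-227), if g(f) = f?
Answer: -14528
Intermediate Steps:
((-48 + 40) + (-9 + g(1))*(-9))*(-227) = ((-48 + 40) + (-9 + 1)*(-9))*(-227) = (-8 - 8*(-9))*(-227) = (-8 + 72)*(-227) = 64*(-227) = -14528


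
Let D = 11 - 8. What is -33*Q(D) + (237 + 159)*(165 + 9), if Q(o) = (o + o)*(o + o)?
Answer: 67716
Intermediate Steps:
D = 3
Q(o) = 4*o² (Q(o) = (2*o)*(2*o) = 4*o²)
-33*Q(D) + (237 + 159)*(165 + 9) = -132*3² + (237 + 159)*(165 + 9) = -132*9 + 396*174 = -33*36 + 68904 = -1188 + 68904 = 67716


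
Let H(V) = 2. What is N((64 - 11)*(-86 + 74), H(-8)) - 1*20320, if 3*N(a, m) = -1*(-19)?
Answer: -60941/3 ≈ -20314.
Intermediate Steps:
N(a, m) = 19/3 (N(a, m) = (-1*(-19))/3 = (⅓)*19 = 19/3)
N((64 - 11)*(-86 + 74), H(-8)) - 1*20320 = 19/3 - 1*20320 = 19/3 - 20320 = -60941/3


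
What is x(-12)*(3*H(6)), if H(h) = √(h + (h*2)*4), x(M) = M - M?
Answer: 0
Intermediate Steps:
x(M) = 0
H(h) = 3*√h (H(h) = √(h + (2*h)*4) = √(h + 8*h) = √(9*h) = 3*√h)
x(-12)*(3*H(6)) = 0*(3*(3*√6)) = 0*(9*√6) = 0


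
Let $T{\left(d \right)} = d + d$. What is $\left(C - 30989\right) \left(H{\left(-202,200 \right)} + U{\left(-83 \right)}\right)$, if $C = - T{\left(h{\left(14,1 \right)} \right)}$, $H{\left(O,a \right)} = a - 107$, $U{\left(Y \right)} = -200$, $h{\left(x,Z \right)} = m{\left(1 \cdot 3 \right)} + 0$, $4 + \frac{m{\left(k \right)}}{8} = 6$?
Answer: $3319247$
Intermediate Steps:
$m{\left(k \right)} = 16$ ($m{\left(k \right)} = -32 + 8 \cdot 6 = -32 + 48 = 16$)
$h{\left(x,Z \right)} = 16$ ($h{\left(x,Z \right)} = 16 + 0 = 16$)
$T{\left(d \right)} = 2 d$
$H{\left(O,a \right)} = -107 + a$
$C = -32$ ($C = - 2 \cdot 16 = \left(-1\right) 32 = -32$)
$\left(C - 30989\right) \left(H{\left(-202,200 \right)} + U{\left(-83 \right)}\right) = \left(-32 - 30989\right) \left(\left(-107 + 200\right) - 200\right) = - 31021 \left(93 - 200\right) = \left(-31021\right) \left(-107\right) = 3319247$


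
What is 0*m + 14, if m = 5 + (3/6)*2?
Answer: 14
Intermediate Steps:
m = 6 (m = 5 + (3*(⅙))*2 = 5 + (½)*2 = 5 + 1 = 6)
0*m + 14 = 0*6 + 14 = 0 + 14 = 14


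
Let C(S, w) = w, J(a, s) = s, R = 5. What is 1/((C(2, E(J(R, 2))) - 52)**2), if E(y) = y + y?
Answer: 1/2304 ≈ 0.00043403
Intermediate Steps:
E(y) = 2*y
1/((C(2, E(J(R, 2))) - 52)**2) = 1/((2*2 - 52)**2) = 1/((4 - 52)**2) = 1/((-48)**2) = 1/2304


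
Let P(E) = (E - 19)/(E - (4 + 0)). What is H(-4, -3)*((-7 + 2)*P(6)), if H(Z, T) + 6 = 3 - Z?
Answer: 65/2 ≈ 32.500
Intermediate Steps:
H(Z, T) = -3 - Z (H(Z, T) = -6 + (3 - Z) = -3 - Z)
P(E) = (-19 + E)/(-4 + E) (P(E) = (-19 + E)/(E - 1*4) = (-19 + E)/(E - 4) = (-19 + E)/(-4 + E))
H(-4, -3)*((-7 + 2)*P(6)) = (-3 - 1*(-4))*((-7 + 2)*((-19 + 6)/(-4 + 6))) = (-3 + 4)*(-5*(-13)/2) = 1*(-5*(-13)/2) = 1*(-5*(-13/2)) = 1*(65/2) = 65/2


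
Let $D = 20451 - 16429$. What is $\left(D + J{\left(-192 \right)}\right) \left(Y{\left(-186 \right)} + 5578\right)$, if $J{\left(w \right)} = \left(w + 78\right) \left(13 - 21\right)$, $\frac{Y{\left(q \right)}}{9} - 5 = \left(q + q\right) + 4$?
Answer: $11402474$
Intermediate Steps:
$D = 4022$
$Y{\left(q \right)} = 81 + 18 q$ ($Y{\left(q \right)} = 45 + 9 \left(\left(q + q\right) + 4\right) = 45 + 9 \left(2 q + 4\right) = 45 + 9 \left(4 + 2 q\right) = 45 + \left(36 + 18 q\right) = 81 + 18 q$)
$J{\left(w \right)} = -624 - 8 w$ ($J{\left(w \right)} = \left(78 + w\right) \left(-8\right) = -624 - 8 w$)
$\left(D + J{\left(-192 \right)}\right) \left(Y{\left(-186 \right)} + 5578\right) = \left(4022 - -912\right) \left(\left(81 + 18 \left(-186\right)\right) + 5578\right) = \left(4022 + \left(-624 + 1536\right)\right) \left(\left(81 - 3348\right) + 5578\right) = \left(4022 + 912\right) \left(-3267 + 5578\right) = 4934 \cdot 2311 = 11402474$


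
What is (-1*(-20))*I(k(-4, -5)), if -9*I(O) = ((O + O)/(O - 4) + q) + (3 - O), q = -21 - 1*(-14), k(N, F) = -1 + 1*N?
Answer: -380/81 ≈ -4.6914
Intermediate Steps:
k(N, F) = -1 + N
q = -7 (q = -21 + 14 = -7)
I(O) = 4/9 + O/9 - 2*O/(9*(-4 + O)) (I(O) = -(((O + O)/(O - 4) - 7) + (3 - O))/9 = -(((2*O)/(-4 + O) - 7) + (3 - O))/9 = -((2*O/(-4 + O) - 7) + (3 - O))/9 = -((-7 + 2*O/(-4 + O)) + (3 - O))/9 = -(-4 - O + 2*O/(-4 + O))/9 = 4/9 + O/9 - 2*O/(9*(-4 + O)))
(-1*(-20))*I(k(-4, -5)) = (-1*(-20))*((-16 + (-1 - 4)² - 2*(-1 - 4))/(9*(-4 + (-1 - 4)))) = 20*((-16 + (-5)² - 2*(-5))/(9*(-4 - 5))) = 20*((⅑)*(-16 + 25 + 10)/(-9)) = 20*((⅑)*(-⅑)*19) = 20*(-19/81) = -380/81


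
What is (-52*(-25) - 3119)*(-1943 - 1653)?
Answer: 6541124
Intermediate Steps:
(-52*(-25) - 3119)*(-1943 - 1653) = (1300 - 3119)*(-3596) = -1819*(-3596) = 6541124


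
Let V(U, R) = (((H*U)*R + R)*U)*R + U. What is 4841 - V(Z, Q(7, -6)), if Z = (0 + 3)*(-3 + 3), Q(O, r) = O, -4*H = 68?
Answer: 4841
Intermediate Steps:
H = -17 (H = -1/4*68 = -17)
Z = 0 (Z = 3*0 = 0)
V(U, R) = U + R*U*(R - 17*R*U) (V(U, R) = (((-17*U)*R + R)*U)*R + U = ((-17*R*U + R)*U)*R + U = ((R - 17*R*U)*U)*R + U = (U*(R - 17*R*U))*R + U = R*U*(R - 17*R*U) + U = U + R*U*(R - 17*R*U))
4841 - V(Z, Q(7, -6)) = 4841 - 0*(1 + 7**2 - 17*0*7**2) = 4841 - 0*(1 + 49 - 17*0*49) = 4841 - 0*(1 + 49 + 0) = 4841 - 0*50 = 4841 - 1*0 = 4841 + 0 = 4841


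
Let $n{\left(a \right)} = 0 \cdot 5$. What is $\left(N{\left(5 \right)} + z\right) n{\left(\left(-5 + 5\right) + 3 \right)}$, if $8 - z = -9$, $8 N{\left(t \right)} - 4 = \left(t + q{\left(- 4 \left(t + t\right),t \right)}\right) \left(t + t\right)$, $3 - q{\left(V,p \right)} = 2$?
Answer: $0$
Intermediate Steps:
$q{\left(V,p \right)} = 1$ ($q{\left(V,p \right)} = 3 - 2 = 1$)
$N{\left(t \right)} = \frac{1}{2} + \frac{t \left(1 + t\right)}{4}$ ($N{\left(t \right)} = \frac{1}{2} + \frac{\left(t + 1\right) \left(t + t\right)}{8} = \frac{1}{2} + \frac{\left(1 + t\right) 2 t}{8} = \frac{1}{2} + \frac{2 t \left(1 + t\right)}{8} = \frac{1}{2} + \frac{t \left(1 + t\right)}{4}$)
$z = 17$ ($z = 8 - -9 = 8 + 9 = 17$)
$n{\left(a \right)} = 0$
$\left(N{\left(5 \right)} + z\right) n{\left(\left(-5 + 5\right) + 3 \right)} = \left(\left(\frac{1}{2} + \frac{1}{4} \cdot 5 + \frac{5^{2}}{4}\right) + 17\right) 0 = \left(\left(\frac{1}{2} + \frac{5}{4} + \frac{1}{4} \cdot 25\right) + 17\right) 0 = \left(\left(\frac{1}{2} + \frac{5}{4} + \frac{25}{4}\right) + 17\right) 0 = \left(8 + 17\right) 0 = 25 \cdot 0 = 0$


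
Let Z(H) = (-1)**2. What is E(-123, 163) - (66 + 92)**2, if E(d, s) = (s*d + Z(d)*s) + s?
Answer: -44687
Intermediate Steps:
Z(H) = 1
E(d, s) = 2*s + d*s (E(d, s) = (s*d + 1*s) + s = (d*s + s) + s = (s + d*s) + s = 2*s + d*s)
E(-123, 163) - (66 + 92)**2 = 163*(2 - 123) - (66 + 92)**2 = 163*(-121) - 1*158**2 = -19723 - 1*24964 = -19723 - 24964 = -44687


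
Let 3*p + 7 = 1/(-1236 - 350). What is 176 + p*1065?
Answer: -3662429/1586 ≈ -2309.2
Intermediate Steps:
p = -3701/1586 (p = -7/3 + 1/(3*(-1236 - 350)) = -7/3 + (⅓)/(-1586) = -7/3 + (⅓)*(-1/1586) = -7/3 - 1/4758 = -3701/1586 ≈ -2.3335)
176 + p*1065 = 176 - 3701/1586*1065 = 176 - 3941565/1586 = -3662429/1586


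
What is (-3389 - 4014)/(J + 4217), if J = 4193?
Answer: -7403/8410 ≈ -0.88026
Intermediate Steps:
(-3389 - 4014)/(J + 4217) = (-3389 - 4014)/(4193 + 4217) = -7403/8410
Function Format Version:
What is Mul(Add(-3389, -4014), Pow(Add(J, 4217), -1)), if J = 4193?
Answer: Rational(-7403, 8410) ≈ -0.88026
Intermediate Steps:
Mul(Add(-3389, -4014), Pow(Add(J, 4217), -1)) = Mul(Add(-3389, -4014), Pow(Add(4193, 4217), -1)) = Mul(-7403, Pow(8410, -1)) = Mul(-7403, Rational(1, 8410)) = Rational(-7403, 8410)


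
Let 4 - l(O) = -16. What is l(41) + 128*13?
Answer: 1684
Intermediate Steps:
l(O) = 20 (l(O) = 4 - 1*(-16) = 4 + 16 = 20)
l(41) + 128*13 = 20 + 128*13 = 20 + 1664 = 1684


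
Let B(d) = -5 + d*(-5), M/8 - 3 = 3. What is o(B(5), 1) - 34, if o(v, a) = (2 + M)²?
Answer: 2466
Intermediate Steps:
M = 48 (M = 24 + 8*3 = 24 + 24 = 48)
B(d) = -5 - 5*d
o(v, a) = 2500 (o(v, a) = (2 + 48)² = 50² = 2500)
o(B(5), 1) - 34 = 2500 - 34 = 2466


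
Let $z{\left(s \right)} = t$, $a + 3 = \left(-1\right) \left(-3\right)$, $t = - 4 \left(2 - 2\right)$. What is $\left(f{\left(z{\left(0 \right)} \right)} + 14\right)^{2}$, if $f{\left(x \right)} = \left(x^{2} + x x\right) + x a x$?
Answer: $196$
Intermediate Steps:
$t = 0$ ($t = \left(-4\right) 0 = 0$)
$a = 0$ ($a = -3 - -3 = -3 + 3 = 0$)
$z{\left(s \right)} = 0$
$f{\left(x \right)} = 2 x^{2}$ ($f{\left(x \right)} = \left(x^{2} + x x\right) + x 0 x = \left(x^{2} + x^{2}\right) + 0 x = 2 x^{2} + 0 = 2 x^{2}$)
$\left(f{\left(z{\left(0 \right)} \right)} + 14\right)^{2} = \left(2 \cdot 0^{2} + 14\right)^{2} = \left(2 \cdot 0 + 14\right)^{2} = \left(0 + 14\right)^{2} = 14^{2} = 196$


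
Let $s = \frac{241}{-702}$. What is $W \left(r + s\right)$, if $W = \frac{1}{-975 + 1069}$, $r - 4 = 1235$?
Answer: $\frac{869537}{65988} \approx 13.177$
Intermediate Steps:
$r = 1239$ ($r = 4 + 1235 = 1239$)
$W = \frac{1}{94} \approx 0.010638$
$s = - \frac{241}{702}$ ($s = 241 \left(- \frac{1}{702}\right) = - \frac{241}{702} \approx -0.3433$)
$W \left(r + s\right) = \frac{1239 - \frac{241}{702}}{94} = \frac{1}{94} \cdot \frac{869537}{702} = \frac{869537}{65988}$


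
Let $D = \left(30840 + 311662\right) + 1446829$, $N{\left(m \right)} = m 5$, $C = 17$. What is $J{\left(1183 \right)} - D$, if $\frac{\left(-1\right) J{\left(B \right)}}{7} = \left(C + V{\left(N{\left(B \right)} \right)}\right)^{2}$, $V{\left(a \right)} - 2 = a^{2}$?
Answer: $-8568750700798083$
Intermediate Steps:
$N{\left(m \right)} = 5 m$
$V{\left(a \right)} = 2 + a^{2}$
$D = 1789331$ ($D = 342502 + 1446829 = 1789331$)
$J{\left(B \right)} = - 7 \left(19 + 25 B^{2}\right)^{2}$ ($J{\left(B \right)} = - 7 \left(17 + \left(2 + \left(5 B\right)^{2}\right)\right)^{2} = - 7 \left(17 + \left(2 + 25 B^{2}\right)\right)^{2} = - 7 \left(19 + 25 B^{2}\right)^{2}$)
$J{\left(1183 \right)} - D = - 7 \left(19 + 25 \cdot 1183^{2}\right)^{2} - 1789331 = - 7 \left(19 + 25 \cdot 1399489\right)^{2} - 1789331 = - 7 \left(19 + 34987225\right)^{2} - 1789331 = - 7 \cdot 34987244^{2} - 1789331 = \left(-7\right) 1224107242715536 - 1789331 = -8568750699008752 - 1789331 = -8568750700798083$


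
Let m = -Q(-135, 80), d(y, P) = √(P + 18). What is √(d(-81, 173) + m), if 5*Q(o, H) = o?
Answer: √(27 + √191) ≈ 6.3891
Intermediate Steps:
Q(o, H) = o/5
d(y, P) = √(18 + P)
m = 27 (m = -(-135)/5 = -1*(-27) = 27)
√(d(-81, 173) + m) = √(√(18 + 173) + 27) = √(√191 + 27) = √(27 + √191)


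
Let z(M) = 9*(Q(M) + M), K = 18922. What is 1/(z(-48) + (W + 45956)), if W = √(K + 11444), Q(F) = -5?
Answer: 6497/295472725 - 3*√3374/2068309075 ≈ 2.1904e-5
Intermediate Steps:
W = 3*√3374 (W = √(18922 + 11444) = √30366 = 3*√3374 ≈ 174.26)
z(M) = -45 + 9*M (z(M) = 9*(-5 + M) = -45 + 9*M)
1/(z(-48) + (W + 45956)) = 1/((-45 + 9*(-48)) + (3*√3374 + 45956)) = 1/((-45 - 432) + (45956 + 3*√3374)) = 1/(-477 + (45956 + 3*√3374)) = 1/(45479 + 3*√3374)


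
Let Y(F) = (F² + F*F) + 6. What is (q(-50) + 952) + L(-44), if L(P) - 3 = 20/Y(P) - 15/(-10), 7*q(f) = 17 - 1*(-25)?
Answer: 3732595/3878 ≈ 962.50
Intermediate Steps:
Y(F) = 6 + 2*F² (Y(F) = (F² + F²) + 6 = 2*F² + 6 = 6 + 2*F²)
q(f) = 6 (q(f) = (17 - 1*(-25))/7 = (17 + 25)/7 = (⅐)*42 = 6)
L(P) = 9/2 + 20/(6 + 2*P²) (L(P) = 3 + (20/(6 + 2*P²) - 15/(-10)) = 3 + (20/(6 + 2*P²) - 15*(-⅒)) = 3 + (20/(6 + 2*P²) + 3/2) = 3 + (3/2 + 20/(6 + 2*P²)) = 9/2 + 20/(6 + 2*P²))
(q(-50) + 952) + L(-44) = (6 + 952) + (47 + 9*(-44)²)/(2*(3 + (-44)²)) = 958 + (47 + 9*1936)/(2*(3 + 1936)) = 958 + (½)*(47 + 17424)/1939 = 958 + (½)*(1/1939)*17471 = 958 + 17471/3878 = 3732595/3878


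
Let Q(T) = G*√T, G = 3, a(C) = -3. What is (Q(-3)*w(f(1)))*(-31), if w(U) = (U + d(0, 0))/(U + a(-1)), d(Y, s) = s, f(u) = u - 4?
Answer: -93*I*√3/2 ≈ -80.54*I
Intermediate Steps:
f(u) = -4 + u
Q(T) = 3*√T
w(U) = U/(-3 + U) (w(U) = (U + 0)/(U - 3) = U/(-3 + U))
(Q(-3)*w(f(1)))*(-31) = ((3*√(-3))*((-4 + 1)/(-3 + (-4 + 1))))*(-31) = ((3*(I*√3))*(-3/(-3 - 3)))*(-31) = ((3*I*√3)*(-3/(-6)))*(-31) = ((3*I*√3)*(-3*(-⅙)))*(-31) = ((3*I*√3)*(½))*(-31) = (3*I*√3/2)*(-31) = -93*I*√3/2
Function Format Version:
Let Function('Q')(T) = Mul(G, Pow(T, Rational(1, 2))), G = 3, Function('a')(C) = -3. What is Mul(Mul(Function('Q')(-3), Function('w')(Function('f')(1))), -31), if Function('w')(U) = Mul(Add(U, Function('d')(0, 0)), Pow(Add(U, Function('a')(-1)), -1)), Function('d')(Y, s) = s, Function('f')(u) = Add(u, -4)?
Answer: Mul(Rational(-93, 2), I, Pow(3, Rational(1, 2))) ≈ Mul(-80.540, I)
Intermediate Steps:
Function('f')(u) = Add(-4, u)
Function('Q')(T) = Mul(3, Pow(T, Rational(1, 2)))
Function('w')(U) = Mul(U, Pow(Add(-3, U), -1)) (Function('w')(U) = Mul(Add(U, 0), Pow(Add(U, -3), -1)) = Mul(U, Pow(Add(-3, U), -1)))
Mul(Mul(Function('Q')(-3), Function('w')(Function('f')(1))), -31) = Mul(Mul(Mul(3, Pow(-3, Rational(1, 2))), Mul(Add(-4, 1), Pow(Add(-3, Add(-4, 1)), -1))), -31) = Mul(Mul(Mul(3, Mul(I, Pow(3, Rational(1, 2)))), Mul(-3, Pow(Add(-3, -3), -1))), -31) = Mul(Mul(Mul(3, I, Pow(3, Rational(1, 2))), Mul(-3, Pow(-6, -1))), -31) = Mul(Mul(Mul(3, I, Pow(3, Rational(1, 2))), Mul(-3, Rational(-1, 6))), -31) = Mul(Mul(Mul(3, I, Pow(3, Rational(1, 2))), Rational(1, 2)), -31) = Mul(Mul(Rational(3, 2), I, Pow(3, Rational(1, 2))), -31) = Mul(Rational(-93, 2), I, Pow(3, Rational(1, 2)))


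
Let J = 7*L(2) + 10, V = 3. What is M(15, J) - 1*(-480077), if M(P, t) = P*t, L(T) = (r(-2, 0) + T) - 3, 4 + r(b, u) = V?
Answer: 480017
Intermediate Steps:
r(b, u) = -1 (r(b, u) = -4 + 3 = -1)
L(T) = -4 + T (L(T) = (-1 + T) - 3 = -4 + T)
J = -4 (J = 7*(-4 + 2) + 10 = 7*(-2) + 10 = -14 + 10 = -4)
M(15, J) - 1*(-480077) = 15*(-4) - 1*(-480077) = -60 + 480077 = 480017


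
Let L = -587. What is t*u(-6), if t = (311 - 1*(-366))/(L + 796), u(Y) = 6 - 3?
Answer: 2031/209 ≈ 9.7177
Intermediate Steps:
u(Y) = 3
t = 677/209 (t = (311 - 1*(-366))/(-587 + 796) = (311 + 366)/209 = 677*(1/209) = 677/209 ≈ 3.2392)
t*u(-6) = (677/209)*3 = 2031/209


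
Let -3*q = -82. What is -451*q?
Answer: -36982/3 ≈ -12327.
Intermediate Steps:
q = 82/3 (q = -⅓*(-82) = 82/3 ≈ 27.333)
-451*q = -451*82/3 = -36982/3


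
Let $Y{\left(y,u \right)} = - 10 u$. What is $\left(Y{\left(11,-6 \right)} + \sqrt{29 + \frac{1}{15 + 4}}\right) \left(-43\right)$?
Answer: $-2580 - \frac{86 \sqrt{2622}}{19} \approx -2811.8$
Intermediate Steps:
$\left(Y{\left(11,-6 \right)} + \sqrt{29 + \frac{1}{15 + 4}}\right) \left(-43\right) = \left(\left(-10\right) \left(-6\right) + \sqrt{29 + \frac{1}{15 + 4}}\right) \left(-43\right) = \left(60 + \sqrt{29 + \frac{1}{19}}\right) \left(-43\right) = \left(60 + \sqrt{\frac{552}{19}}\right) \left(-43\right) = \left(60 + \frac{2 \sqrt{2622}}{19}\right) \left(-43\right) = -2580 - \frac{86 \sqrt{2622}}{19}$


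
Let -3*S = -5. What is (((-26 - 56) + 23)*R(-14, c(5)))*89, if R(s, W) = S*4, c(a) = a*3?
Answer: -105020/3 ≈ -35007.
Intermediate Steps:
c(a) = 3*a
S = 5/3 (S = -⅓*(-5) = 5/3 ≈ 1.6667)
R(s, W) = 20/3 (R(s, W) = (5/3)*4 = 20/3)
(((-26 - 56) + 23)*R(-14, c(5)))*89 = (((-26 - 56) + 23)*(20/3))*89 = ((-82 + 23)*(20/3))*89 = -59*20/3*89 = -1180/3*89 = -105020/3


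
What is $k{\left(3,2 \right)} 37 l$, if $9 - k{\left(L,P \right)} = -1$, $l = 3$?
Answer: $1110$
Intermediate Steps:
$k{\left(L,P \right)} = 10$ ($k{\left(L,P \right)} = 9 - -1 = 9 + 1 = 10$)
$k{\left(3,2 \right)} 37 l = 10 \cdot 37 \cdot 3 = 370 \cdot 3 = 1110$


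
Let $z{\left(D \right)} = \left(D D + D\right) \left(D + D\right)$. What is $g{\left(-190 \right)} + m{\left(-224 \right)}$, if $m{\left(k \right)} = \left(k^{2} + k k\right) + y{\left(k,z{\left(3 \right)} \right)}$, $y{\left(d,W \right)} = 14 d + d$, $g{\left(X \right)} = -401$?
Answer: $96591$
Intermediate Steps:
$z{\left(D \right)} = 2 D \left(D + D^{2}\right)$ ($z{\left(D \right)} = \left(D^{2} + D\right) 2 D = \left(D + D^{2}\right) 2 D = 2 D \left(D + D^{2}\right)$)
$y{\left(d,W \right)} = 15 d$
$m{\left(k \right)} = 2 k^{2} + 15 k$ ($m{\left(k \right)} = \left(k^{2} + k k\right) + 15 k = \left(k^{2} + k^{2}\right) + 15 k = 2 k^{2} + 15 k$)
$g{\left(-190 \right)} + m{\left(-224 \right)} = -401 - 224 \left(15 + 2 \left(-224\right)\right) = -401 - 224 \left(15 - 448\right) = -401 - -96992 = -401 + 96992 = 96591$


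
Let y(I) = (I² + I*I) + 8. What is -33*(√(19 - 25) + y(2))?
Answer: -528 - 33*I*√6 ≈ -528.0 - 80.833*I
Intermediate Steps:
y(I) = 8 + 2*I² (y(I) = (I² + I²) + 8 = 2*I² + 8 = 8 + 2*I²)
-33*(√(19 - 25) + y(2)) = -33*(√(19 - 25) + (8 + 2*2²)) = -33*(√(-6) + (8 + 2*4)) = -33*(I*√6 + (8 + 8)) = -33*(I*√6 + 16) = -33*(16 + I*√6) = -528 - 33*I*√6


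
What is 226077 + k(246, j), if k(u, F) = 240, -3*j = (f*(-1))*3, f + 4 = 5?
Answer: 226317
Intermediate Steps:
f = 1 (f = -4 + 5 = 1)
j = 1 (j = -1*(-1)*3/3 = -(-1)*3/3 = -⅓*(-3) = 1)
226077 + k(246, j) = 226077 + 240 = 226317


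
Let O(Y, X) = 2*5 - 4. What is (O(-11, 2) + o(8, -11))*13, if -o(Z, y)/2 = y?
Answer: 364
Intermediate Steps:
O(Y, X) = 6 (O(Y, X) = 10 - 4 = 6)
o(Z, y) = -2*y
(O(-11, 2) + o(8, -11))*13 = (6 - 2*(-11))*13 = (6 + 22)*13 = 28*13 = 364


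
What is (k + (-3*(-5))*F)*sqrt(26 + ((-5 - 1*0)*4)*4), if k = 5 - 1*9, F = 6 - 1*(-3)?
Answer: 393*I*sqrt(6) ≈ 962.65*I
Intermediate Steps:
F = 9 (F = 6 + 3 = 9)
k = -4 (k = 5 - 9 = -4)
(k + (-3*(-5))*F)*sqrt(26 + ((-5 - 1*0)*4)*4) = (-4 - 3*(-5)*9)*sqrt(26 + ((-5 - 1*0)*4)*4) = (-4 + 15*9)*sqrt(26 + ((-5 + 0)*4)*4) = (-4 + 135)*sqrt(26 - 5*4*4) = 131*sqrt(26 - 20*4) = 131*sqrt(26 - 80) = 131*sqrt(-54) = 131*(3*I*sqrt(6)) = 393*I*sqrt(6)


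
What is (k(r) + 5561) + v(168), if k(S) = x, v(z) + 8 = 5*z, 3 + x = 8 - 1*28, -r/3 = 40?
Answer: 6370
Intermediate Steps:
r = -120 (r = -3*40 = -120)
x = -23 (x = -3 + (8 - 1*28) = -3 + (8 - 28) = -3 - 20 = -23)
v(z) = -8 + 5*z
k(S) = -23
(k(r) + 5561) + v(168) = (-23 + 5561) + (-8 + 5*168) = 5538 + (-8 + 840) = 5538 + 832 = 6370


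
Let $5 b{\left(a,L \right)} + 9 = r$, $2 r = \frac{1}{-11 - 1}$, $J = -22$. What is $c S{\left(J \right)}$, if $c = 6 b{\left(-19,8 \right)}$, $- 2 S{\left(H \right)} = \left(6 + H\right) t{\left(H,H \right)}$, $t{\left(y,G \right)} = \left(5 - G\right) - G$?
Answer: $- \frac{21266}{5} \approx -4253.2$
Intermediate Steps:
$t{\left(y,G \right)} = 5 - 2 G$
$S{\left(H \right)} = - \frac{\left(5 - 2 H\right) \left(6 + H\right)}{2}$ ($S{\left(H \right)} = - \frac{\left(6 + H\right) \left(5 - 2 H\right)}{2} = - \frac{\left(5 - 2 H\right) \left(6 + H\right)}{2}$)
$r = - \frac{1}{24}$ ($r = \frac{1}{2 \left(-11 - 1\right)} = \frac{1}{2 \left(-12\right)} = \frac{1}{2} \left(- \frac{1}{12}\right) = - \frac{1}{24} \approx -0.041667$)
$b{\left(a,L \right)} = - \frac{217}{120}$ ($b{\left(a,L \right)} = - \frac{9}{5} + \frac{1}{5} \left(- \frac{1}{24}\right) = - \frac{9}{5} - \frac{1}{120} = - \frac{217}{120}$)
$c = - \frac{217}{20}$ ($c = 6 \left(- \frac{217}{120}\right) = - \frac{217}{20} \approx -10.85$)
$c S{\left(J \right)} = - \frac{217 \frac{\left(-5 + 2 \left(-22\right)\right) \left(6 - 22\right)}{2}}{20} = - \frac{217 \cdot \frac{1}{2} \left(-5 - 44\right) \left(-16\right)}{20} = - \frac{217 \cdot \frac{1}{2} \left(-49\right) \left(-16\right)}{20} = \left(- \frac{217}{20}\right) 392 = - \frac{21266}{5}$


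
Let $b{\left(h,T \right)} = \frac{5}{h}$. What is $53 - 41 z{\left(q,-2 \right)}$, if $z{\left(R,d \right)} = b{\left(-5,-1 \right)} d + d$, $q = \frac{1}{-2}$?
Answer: $53$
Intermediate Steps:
$q = - \frac{1}{2} \approx -0.5$
$z{\left(R,d \right)} = 0$ ($z{\left(R,d \right)} = \frac{5}{-5} d + d = 5 \left(- \frac{1}{5}\right) d + d = - d + d = 0$)
$53 - 41 z{\left(q,-2 \right)} = 53 - 0 = 53 + 0 = 53$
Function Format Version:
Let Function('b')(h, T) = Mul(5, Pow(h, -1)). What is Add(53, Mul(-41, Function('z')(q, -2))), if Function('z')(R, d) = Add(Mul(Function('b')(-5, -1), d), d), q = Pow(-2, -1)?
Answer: 53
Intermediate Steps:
q = Rational(-1, 2) ≈ -0.50000
Function('z')(R, d) = 0 (Function('z')(R, d) = Add(Mul(Mul(5, Pow(-5, -1)), d), d) = Add(Mul(Mul(5, Rational(-1, 5)), d), d) = Add(Mul(-1, d), d) = 0)
Add(53, Mul(-41, Function('z')(q, -2))) = Add(53, Mul(-41, 0)) = Add(53, 0) = 53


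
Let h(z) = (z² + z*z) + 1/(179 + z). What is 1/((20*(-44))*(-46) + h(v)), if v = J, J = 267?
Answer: 446/81643869 ≈ 5.4628e-6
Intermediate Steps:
v = 267
h(z) = 1/(179 + z) + 2*z² (h(z) = (z² + z²) + 1/(179 + z) = 2*z² + 1/(179 + z) = 1/(179 + z) + 2*z²)
1/((20*(-44))*(-46) + h(v)) = 1/((20*(-44))*(-46) + (1 + 2*267³ + 358*267²)/(179 + 267)) = 1/(-880*(-46) + (1 + 2*19034163 + 358*71289)/446) = 1/(40480 + (1 + 38068326 + 25521462)/446) = 1/(40480 + (1/446)*63589789) = 1/(40480 + 63589789/446) = 1/(81643869/446) = 446/81643869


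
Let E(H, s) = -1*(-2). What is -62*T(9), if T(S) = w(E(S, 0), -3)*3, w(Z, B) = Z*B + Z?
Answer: 744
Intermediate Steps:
E(H, s) = 2
w(Z, B) = Z + B*Z (w(Z, B) = B*Z + Z = Z + B*Z)
T(S) = -12 (T(S) = (2*(1 - 3))*3 = (2*(-2))*3 = -4*3 = -12)
-62*T(9) = -62*(-12) = 744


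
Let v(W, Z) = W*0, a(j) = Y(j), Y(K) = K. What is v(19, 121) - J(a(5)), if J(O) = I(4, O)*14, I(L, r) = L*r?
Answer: -280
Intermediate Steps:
a(j) = j
v(W, Z) = 0
J(O) = 56*O (J(O) = (4*O)*14 = 56*O)
v(19, 121) - J(a(5)) = 0 - 56*5 = 0 - 1*280 = 0 - 280 = -280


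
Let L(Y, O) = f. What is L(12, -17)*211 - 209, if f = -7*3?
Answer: -4640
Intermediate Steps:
f = -21
L(Y, O) = -21
L(12, -17)*211 - 209 = -21*211 - 209 = -4431 - 209 = -4640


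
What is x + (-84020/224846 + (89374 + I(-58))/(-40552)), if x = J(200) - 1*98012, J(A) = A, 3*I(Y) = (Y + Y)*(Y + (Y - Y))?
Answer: -668902065373183/6838466244 ≈ -97815.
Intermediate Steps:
I(Y) = 2*Y**2/3 (I(Y) = ((Y + Y)*(Y + (Y - Y)))/3 = ((2*Y)*(Y + 0))/3 = ((2*Y)*Y)/3 = (2*Y**2)/3 = 2*Y**2/3)
x = -97812 (x = 200 - 1*98012 = 200 - 98012 = -97812)
x + (-84020/224846 + (89374 + I(-58))/(-40552)) = -97812 + (-84020/224846 + (89374 + (2/3)*(-58)**2)/(-40552)) = -97812 + (-84020*1/224846 + (89374 + (2/3)*3364)*(-1/40552)) = -97812 + (-42010/112423 + (89374 + 6728/3)*(-1/40552)) = -97812 + (-42010/112423 + (274850/3)*(-1/40552)) = -97812 + (-42010/112423 - 137425/60828) = -97812 - 18005115055/6838466244 = -668902065373183/6838466244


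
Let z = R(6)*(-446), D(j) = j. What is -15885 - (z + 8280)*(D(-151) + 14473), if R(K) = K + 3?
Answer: -61113537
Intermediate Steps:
R(K) = 3 + K
z = -4014 (z = (3 + 6)*(-446) = 9*(-446) = -4014)
-15885 - (z + 8280)*(D(-151) + 14473) = -15885 - (-4014 + 8280)*(-151 + 14473) = -15885 - 4266*14322 = -15885 - 1*61097652 = -15885 - 61097652 = -61113537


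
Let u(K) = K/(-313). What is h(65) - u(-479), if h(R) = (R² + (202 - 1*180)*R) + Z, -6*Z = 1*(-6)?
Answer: 1769849/313 ≈ 5654.5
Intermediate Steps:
Z = 1 (Z = -(-6)/6 = -⅙*(-6) = 1)
u(K) = -K/313 (u(K) = K*(-1/313) = -K/313)
h(R) = 1 + R² + 22*R (h(R) = (R² + (202 - 1*180)*R) + 1 = (R² + (202 - 180)*R) + 1 = (R² + 22*R) + 1 = 1 + R² + 22*R)
h(65) - u(-479) = (1 + 65² + 22*65) - (-1)*(-479)/313 = (1 + 4225 + 1430) - 1*479/313 = 5656 - 479/313 = 1769849/313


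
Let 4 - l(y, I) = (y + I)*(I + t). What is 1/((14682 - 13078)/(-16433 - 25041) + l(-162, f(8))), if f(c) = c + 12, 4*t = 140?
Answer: 20737/162038116 ≈ 0.00012798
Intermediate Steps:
t = 35 (t = (1/4)*140 = 35)
f(c) = 12 + c
l(y, I) = 4 - (35 + I)*(I + y) (l(y, I) = 4 - (y + I)*(I + 35) = 4 - (I + y)*(35 + I) = 4 - (35 + I)*(I + y))
1/((14682 - 13078)/(-16433 - 25041) + l(-162, f(8))) = 1/((14682 - 13078)/(-16433 - 25041) + (4 - (12 + 8)**2 - 35*(12 + 8) - 35*(-162) - 1*(12 + 8)*(-162))) = 1/(1604/(-41474) + (4 - 1*20**2 - 35*20 + 5670 - 1*20*(-162))) = 1/(1604*(-1/41474) + (4 - 1*400 - 700 + 5670 + 3240)) = 1/(-802/20737 + (4 - 400 - 700 + 5670 + 3240)) = 1/(-802/20737 + 7814) = 1/(162038116/20737) = 20737/162038116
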